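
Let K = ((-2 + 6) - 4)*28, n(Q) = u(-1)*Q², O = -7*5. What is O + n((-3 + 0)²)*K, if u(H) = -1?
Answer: -35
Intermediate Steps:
O = -35
n(Q) = -Q²
K = 0 (K = (4 - 4)*28 = 0*28 = 0)
O + n((-3 + 0)²)*K = -35 - ((-3 + 0)²)²*0 = -35 - ((-3)²)²*0 = -35 - 1*9²*0 = -35 - 1*81*0 = -35 - 81*0 = -35 + 0 = -35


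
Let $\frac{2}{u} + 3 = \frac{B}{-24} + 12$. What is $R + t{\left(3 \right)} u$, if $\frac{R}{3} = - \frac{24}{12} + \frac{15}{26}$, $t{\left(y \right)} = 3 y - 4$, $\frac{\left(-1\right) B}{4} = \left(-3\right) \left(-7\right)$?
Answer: $- \frac{451}{130} \approx -3.4692$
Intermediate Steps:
$B = -84$ ($B = - 4 \left(\left(-3\right) \left(-7\right)\right) = \left(-4\right) 21 = -84$)
$t{\left(y \right)} = -4 + 3 y$
$u = \frac{4}{25}$ ($u = \frac{2}{-3 + \left(- \frac{84}{-24} + 12\right)} = \frac{2}{-3 + \left(\left(-84\right) \left(- \frac{1}{24}\right) + 12\right)} = \frac{2}{-3 + \left(\frac{7}{2} + 12\right)} = \frac{2}{-3 + \frac{31}{2}} = \frac{2}{\frac{25}{2}} = 2 \cdot \frac{2}{25} = \frac{4}{25} \approx 0.16$)
$R = - \frac{111}{26}$ ($R = 3 \left(- \frac{24}{12} + \frac{15}{26}\right) = 3 \left(\left(-24\right) \frac{1}{12} + 15 \cdot \frac{1}{26}\right) = 3 \left(-2 + \frac{15}{26}\right) = 3 \left(- \frac{37}{26}\right) = - \frac{111}{26} \approx -4.2692$)
$R + t{\left(3 \right)} u = - \frac{111}{26} + \left(-4 + 3 \cdot 3\right) \frac{4}{25} = - \frac{111}{26} + \left(-4 + 9\right) \frac{4}{25} = - \frac{111}{26} + 5 \cdot \frac{4}{25} = - \frac{111}{26} + \frac{4}{5} = - \frac{451}{130}$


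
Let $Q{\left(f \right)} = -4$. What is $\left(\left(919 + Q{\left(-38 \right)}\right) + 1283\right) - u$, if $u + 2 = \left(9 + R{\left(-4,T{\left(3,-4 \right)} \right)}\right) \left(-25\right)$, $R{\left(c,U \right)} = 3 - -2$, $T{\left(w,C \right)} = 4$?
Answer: $2550$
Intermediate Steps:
$R{\left(c,U \right)} = 5$ ($R{\left(c,U \right)} = 3 + 2 = 5$)
$u = -352$ ($u = -2 + \left(9 + 5\right) \left(-25\right) = -2 + 14 \left(-25\right) = -2 - 350 = -352$)
$\left(\left(919 + Q{\left(-38 \right)}\right) + 1283\right) - u = \left(\left(919 - 4\right) + 1283\right) - -352 = \left(915 + 1283\right) + 352 = 2198 + 352 = 2550$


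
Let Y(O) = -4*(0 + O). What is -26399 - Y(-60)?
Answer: -26639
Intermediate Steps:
Y(O) = -4*O
-26399 - Y(-60) = -26399 - (-4)*(-60) = -26399 - 1*240 = -26399 - 240 = -26639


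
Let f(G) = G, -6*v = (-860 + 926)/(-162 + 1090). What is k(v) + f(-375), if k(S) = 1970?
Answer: 1595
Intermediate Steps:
v = -11/928 (v = -(-860 + 926)/(6*(-162 + 1090)) = -11/928 ≈ -0.011853)
k(v) + f(-375) = 1970 - 375 = 1595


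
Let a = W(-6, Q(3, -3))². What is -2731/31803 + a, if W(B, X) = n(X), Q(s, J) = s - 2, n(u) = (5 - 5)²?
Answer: -2731/31803 ≈ -0.085872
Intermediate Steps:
n(u) = 0 (n(u) = 0² = 0)
Q(s, J) = -2 + s
W(B, X) = 0
a = 0 (a = 0² = 0)
-2731/31803 + a = -2731/31803 + 0 = -2731/31803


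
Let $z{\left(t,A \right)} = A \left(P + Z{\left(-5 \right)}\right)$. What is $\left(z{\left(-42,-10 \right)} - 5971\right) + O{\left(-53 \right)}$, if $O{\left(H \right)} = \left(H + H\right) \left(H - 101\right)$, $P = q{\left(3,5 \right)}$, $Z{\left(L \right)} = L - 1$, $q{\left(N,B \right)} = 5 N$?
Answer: $10263$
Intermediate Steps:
$Z{\left(L \right)} = -1 + L$
$P = 15$ ($P = 5 \cdot 3 = 15$)
$O{\left(H \right)} = 2 H \left(-101 + H\right)$
$z{\left(t,A \right)} = 9 A$ ($z{\left(t,A \right)} = A \left(15 - 6\right) = A 9 = 9 A$)
$\left(z{\left(-42,-10 \right)} - 5971\right) + O{\left(-53 \right)} = \left(9 \left(-10\right) - 5971\right) + 2 \left(-53\right) \left(-101 - 53\right) = \left(-90 - 5971\right) + 2 \left(-53\right) \left(-154\right) = -6061 + 16324 = 10263$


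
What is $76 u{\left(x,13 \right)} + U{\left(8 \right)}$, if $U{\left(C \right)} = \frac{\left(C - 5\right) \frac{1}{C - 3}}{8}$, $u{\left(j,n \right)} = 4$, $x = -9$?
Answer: $\frac{12163}{40} \approx 304.08$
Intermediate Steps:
$U{\left(C \right)} = \frac{-5 + C}{8 \left(-3 + C\right)}$ ($U{\left(C \right)} = \frac{-5 + C}{-3 + C} \frac{1}{8} = \frac{-5 + C}{8 \left(-3 + C\right)}$)
$76 u{\left(x,13 \right)} + U{\left(8 \right)} = 76 \cdot 4 + \frac{-5 + 8}{8 \left(-3 + 8\right)} = 304 + \frac{1}{8} \cdot \frac{1}{5} \cdot 3 = 304 + \frac{3}{40} = \frac{12163}{40}$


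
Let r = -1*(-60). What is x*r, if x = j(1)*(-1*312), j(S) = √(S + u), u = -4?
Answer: -18720*I*√3 ≈ -32424.0*I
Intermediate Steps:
j(S) = √(-4 + S) (j(S) = √(S - 4) = √(-4 + S))
x = -312*I*√3 (x = √(-4 + 1)*(-1*312) = √(-3)*(-312) = (I*√3)*(-312) = -312*I*√3 ≈ -540.4*I)
r = 60
x*r = -312*I*√3*60 = -18720*I*√3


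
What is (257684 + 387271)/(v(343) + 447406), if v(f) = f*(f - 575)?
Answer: 42997/24522 ≈ 1.7534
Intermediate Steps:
v(f) = f*(-575 + f)
(257684 + 387271)/(v(343) + 447406) = (257684 + 387271)/(343*(-575 + 343) + 447406) = 644955/(343*(-232) + 447406) = 644955/(-79576 + 447406) = 644955/367830 = 644955*(1/367830) = 42997/24522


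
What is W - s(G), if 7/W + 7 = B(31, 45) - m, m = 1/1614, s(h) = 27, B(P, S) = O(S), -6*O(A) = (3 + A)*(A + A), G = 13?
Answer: -31692531/1173379 ≈ -27.010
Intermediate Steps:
O(A) = -A*(3 + A)/3 (O(A) = -(3 + A)*(A + A)/6 = -(3 + A)*2*A/6 = -A*(3 + A)/3)
B(P, S) = -S*(3 + S)/3
m = 1/1614 ≈ 0.00061958
W = -11298/1173379 (W = 7/(-7 + (-⅓*45*(3 + 45) - 1*1/1614)) = 7/(-7 + (-⅓*45*48 - 1/1614)) = 7/(-7 + (-720 - 1/1614)) = 7/(-7 - 1162081/1614) = 7/(-1173379/1614) = 7*(-1614/1173379) = -11298/1173379 ≈ -0.0096286)
W - s(G) = -11298/1173379 - 1*27 = -11298/1173379 - 27 = -31692531/1173379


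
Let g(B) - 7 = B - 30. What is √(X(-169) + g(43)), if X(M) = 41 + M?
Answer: 6*I*√3 ≈ 10.392*I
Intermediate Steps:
g(B) = -23 + B (g(B) = 7 + (B - 30) = 7 + (-30 + B) = -23 + B)
√(X(-169) + g(43)) = √((41 - 169) + (-23 + 43)) = √(-128 + 20) = √(-108) = 6*I*√3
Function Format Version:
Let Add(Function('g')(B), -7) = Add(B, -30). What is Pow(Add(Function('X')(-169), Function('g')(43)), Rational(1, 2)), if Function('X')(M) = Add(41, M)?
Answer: Mul(6, I, Pow(3, Rational(1, 2))) ≈ Mul(10.392, I)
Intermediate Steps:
Function('g')(B) = Add(-23, B) (Function('g')(B) = Add(7, Add(B, -30)) = Add(7, Add(-30, B)) = Add(-23, B))
Pow(Add(Function('X')(-169), Function('g')(43)), Rational(1, 2)) = Pow(Add(Add(41, -169), Add(-23, 43)), Rational(1, 2)) = Pow(Add(-128, 20), Rational(1, 2)) = Pow(-108, Rational(1, 2)) = Mul(6, I, Pow(3, Rational(1, 2)))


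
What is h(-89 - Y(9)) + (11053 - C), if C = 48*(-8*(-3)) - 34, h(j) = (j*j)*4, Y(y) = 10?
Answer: 49139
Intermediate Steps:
h(j) = 4*j² (h(j) = j²*4 = 4*j²)
C = 1118 (C = 48*24 - 34 = 1152 - 34 = 1118)
h(-89 - Y(9)) + (11053 - C) = 4*(-89 - 1*10)² + (11053 - 1*1118) = 4*(-89 - 10)² + (11053 - 1118) = 4*(-99)² + 9935 = 4*9801 + 9935 = 39204 + 9935 = 49139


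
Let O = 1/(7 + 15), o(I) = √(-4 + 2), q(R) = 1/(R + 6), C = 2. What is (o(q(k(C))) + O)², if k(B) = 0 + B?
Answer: -967/484 + I*√2/11 ≈ -1.9979 + 0.12856*I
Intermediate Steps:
k(B) = B
q(R) = 1/(6 + R)
o(I) = I*√2 (o(I) = √(-2) = I*√2)
O = 1/22 ≈ 0.045455
(o(q(k(C))) + O)² = (I*√2 + 1/22)² = (1/22 + I*√2)²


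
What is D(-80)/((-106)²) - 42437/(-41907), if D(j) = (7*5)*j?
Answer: 89870633/117716763 ≈ 0.76345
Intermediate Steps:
D(j) = 35*j
D(-80)/((-106)²) - 42437/(-41907) = (35*(-80))/((-106)²) - 42437/(-41907) = -2800/11236 - 42437*(-1/41907) = -2800*1/11236 + 42437/41907 = -700/2809 + 42437/41907 = 89870633/117716763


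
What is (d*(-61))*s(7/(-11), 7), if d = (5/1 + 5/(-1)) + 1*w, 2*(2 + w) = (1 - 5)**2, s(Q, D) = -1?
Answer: 366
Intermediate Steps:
w = 6 (w = -2 + (1 - 5)**2/2 = -2 + (1/2)*(-4)**2 = -2 + (1/2)*16 = -2 + 8 = 6)
d = 6 (d = (5/1 + 5/(-1)) + 1*6 = (5*1 + 5*(-1)) + 6 = (5 - 5) + 6 = 0 + 6 = 6)
(d*(-61))*s(7/(-11), 7) = (6*(-61))*(-1) = -366*(-1) = 366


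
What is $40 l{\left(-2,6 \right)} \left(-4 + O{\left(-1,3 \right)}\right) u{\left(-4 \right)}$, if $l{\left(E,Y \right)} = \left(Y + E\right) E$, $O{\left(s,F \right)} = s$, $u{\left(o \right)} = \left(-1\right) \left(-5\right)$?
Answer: $8000$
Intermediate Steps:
$u{\left(o \right)} = 5$
$l{\left(E,Y \right)} = E \left(E + Y\right)$ ($l{\left(E,Y \right)} = \left(E + Y\right) E = E \left(E + Y\right)$)
$40 l{\left(-2,6 \right)} \left(-4 + O{\left(-1,3 \right)}\right) u{\left(-4 \right)} = 40 - 2 \left(-2 + 6\right) \left(-4 - 1\right) 5 = 40 \left(-2\right) 4 \left(-5\right) 5 = 40 \left(\left(-8\right) \left(-5\right)\right) 5 = 40 \cdot 40 \cdot 5 = 1600 \cdot 5 = 8000$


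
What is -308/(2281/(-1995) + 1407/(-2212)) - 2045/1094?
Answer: 19102474295/111567214 ≈ 171.22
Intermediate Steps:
-308/(2281/(-1995) + 1407/(-2212)) - 2045/1094 = -308/(2281*(-1/1995) + 1407*(-1/2212)) - 2045*1/1094 = -308/(-2281/1995 - 201/316) - 2045/1094 = -308/(-1121791/630420) - 2045/1094 = -308*(-630420/1121791) - 2045/1094 = 17651760/101981 - 2045/1094 = 19102474295/111567214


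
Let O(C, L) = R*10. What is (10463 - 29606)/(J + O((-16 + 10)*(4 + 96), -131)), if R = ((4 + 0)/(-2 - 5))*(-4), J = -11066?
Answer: 134001/77302 ≈ 1.7335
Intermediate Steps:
R = 16/7 (R = (4/(-7))*(-4) = (4*(-⅐))*(-4) = -4/7*(-4) = 16/7 ≈ 2.2857)
O(C, L) = 160/7 (O(C, L) = (16/7)*10 = 160/7)
(10463 - 29606)/(J + O((-16 + 10)*(4 + 96), -131)) = (10463 - 29606)/(-11066 + 160/7) = -19143/(-77302/7) = -19143*(-7/77302) = 134001/77302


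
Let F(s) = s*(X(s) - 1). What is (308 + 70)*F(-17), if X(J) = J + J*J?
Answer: -1741446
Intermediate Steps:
X(J) = J + J**2
F(s) = s*(-1 + s*(1 + s)) (F(s) = s*(s*(1 + s) - 1) = s*(-1 + s*(1 + s)))
(308 + 70)*F(-17) = (308 + 70)*(-17*(-1 - 17*(1 - 17))) = 378*(-17*(-1 - 17*(-16))) = 378*(-17*(-1 + 272)) = 378*(-17*271) = 378*(-4607) = -1741446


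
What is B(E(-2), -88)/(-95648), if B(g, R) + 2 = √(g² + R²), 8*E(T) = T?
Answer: 1/47824 - √123905/382592 ≈ -0.00089913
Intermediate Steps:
E(T) = T/8
B(g, R) = -2 + √(R² + g²) (B(g, R) = -2 + √(g² + R²) = -2 + √(R² + g²))
B(E(-2), -88)/(-95648) = (-2 + √((-88)² + ((⅛)*(-2))²))/(-95648) = (-2 + √(7744 + (-¼)²))*(-1/95648) = (-2 + √(7744 + 1/16))*(-1/95648) = (-2 + √(123905/16))*(-1/95648) = (-2 + √123905/4)*(-1/95648) = 1/47824 - √123905/382592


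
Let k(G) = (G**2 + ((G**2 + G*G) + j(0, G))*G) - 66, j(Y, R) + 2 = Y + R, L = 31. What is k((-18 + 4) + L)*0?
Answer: 0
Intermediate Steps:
j(Y, R) = -2 + R + Y (j(Y, R) = -2 + (Y + R) = -2 + (R + Y) = -2 + R + Y)
k(G) = -66 + G**2 + G*(-2 + G + 2*G**2) (k(G) = (G**2 + ((G**2 + G*G) + (-2 + G + 0))*G) - 66 = (G**2 + ((G**2 + G**2) + (-2 + G))*G) - 66 = (G**2 + (2*G**2 + (-2 + G))*G) - 66 = (G**2 + (-2 + G + 2*G**2)*G) - 66 = (G**2 + G*(-2 + G + 2*G**2)) - 66 = -66 + G**2 + G*(-2 + G + 2*G**2))
k((-18 + 4) + L)*0 = (-66 - 2*((-18 + 4) + 31) + 2*((-18 + 4) + 31)**2 + 2*((-18 + 4) + 31)**3)*0 = (-66 - 2*(-14 + 31) + 2*(-14 + 31)**2 + 2*(-14 + 31)**3)*0 = (-66 - 2*17 + 2*17**2 + 2*17**3)*0 = (-66 - 34 + 2*289 + 2*4913)*0 = (-66 - 34 + 578 + 9826)*0 = 10304*0 = 0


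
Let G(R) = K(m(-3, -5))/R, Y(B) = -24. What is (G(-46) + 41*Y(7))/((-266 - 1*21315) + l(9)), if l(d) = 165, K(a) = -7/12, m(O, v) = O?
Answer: 543161/11821632 ≈ 0.045946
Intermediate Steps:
K(a) = -7/12 (K(a) = -7*1/12 = -7/12)
G(R) = -7/(12*R)
(G(-46) + 41*Y(7))/((-266 - 1*21315) + l(9)) = (-7/12/(-46) + 41*(-24))/((-266 - 1*21315) + 165) = (-7/12*(-1/46) - 984)/((-266 - 21315) + 165) = (7/552 - 984)/(-21581 + 165) = -543161/552/(-21416) = -543161/552*(-1/21416) = 543161/11821632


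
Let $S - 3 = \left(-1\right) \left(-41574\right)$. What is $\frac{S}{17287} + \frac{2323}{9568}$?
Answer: $\frac{19042019}{7191392} \approx 2.6479$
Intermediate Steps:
$S = 41577$ ($S = 3 - -41574 = 3 + 41574 = 41577$)
$\frac{S}{17287} + \frac{2323}{9568} = \frac{41577}{17287} + \frac{2323}{9568} = 41577 \cdot \frac{1}{17287} + 2323 \cdot \frac{1}{9568} = \frac{41577}{17287} + \frac{101}{416} = \frac{19042019}{7191392}$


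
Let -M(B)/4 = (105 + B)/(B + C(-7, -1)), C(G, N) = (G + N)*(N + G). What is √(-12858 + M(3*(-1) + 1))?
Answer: 2*I*√3090731/31 ≈ 113.42*I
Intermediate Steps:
C(G, N) = (G + N)² (C(G, N) = (G + N)*(G + N) = (G + N)²)
M(B) = -4*(105 + B)/(64 + B) (M(B) = -4*(105 + B)/(B + (-7 - 1)²) = -4*(105 + B)/(B + (-8)²) = -4*(105 + B)/(B + 64) = -4*(105 + B)/(64 + B))
√(-12858 + M(3*(-1) + 1)) = √(-12858 + 4*(-105 - (3*(-1) + 1))/(64 + (3*(-1) + 1))) = √(-12858 + 4*(-105 - (-3 + 1))/(64 + (-3 + 1))) = √(-12858 + 4*(-105 - 1*(-2))/(64 - 2)) = √(-12858 + 4*(-105 + 2)/62) = √(-12858 + 4*(1/62)*(-103)) = √(-12858 - 206/31) = √(-398804/31) = 2*I*√3090731/31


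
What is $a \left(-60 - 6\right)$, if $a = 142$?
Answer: $-9372$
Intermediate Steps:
$a \left(-60 - 6\right) = 142 \left(-60 - 6\right) = 142 \left(-66\right) = -9372$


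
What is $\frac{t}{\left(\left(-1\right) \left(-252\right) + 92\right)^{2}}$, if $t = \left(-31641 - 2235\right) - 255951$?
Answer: $- \frac{289827}{118336} \approx -2.4492$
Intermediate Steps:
$t = -289827$ ($t = -33876 - 255951 = -289827$)
$\frac{t}{\left(\left(-1\right) \left(-252\right) + 92\right)^{2}} = - \frac{289827}{\left(\left(-1\right) \left(-252\right) + 92\right)^{2}} = - \frac{289827}{\left(252 + 92\right)^{2}} = - \frac{289827}{344^{2}} = - \frac{289827}{118336}$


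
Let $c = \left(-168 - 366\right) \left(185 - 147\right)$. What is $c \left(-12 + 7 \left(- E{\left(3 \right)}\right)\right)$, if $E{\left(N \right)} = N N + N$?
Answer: $1948032$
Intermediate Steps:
$E{\left(N \right)} = N + N^{2}$ ($E{\left(N \right)} = N^{2} + N = N + N^{2}$)
$c = -20292$ ($c = \left(-534\right) 38 = -20292$)
$c \left(-12 + 7 \left(- E{\left(3 \right)}\right)\right) = - 20292 \left(-12 + 7 \left(- 3 \left(1 + 3\right)\right)\right) = - 20292 \left(-12 + 7 \left(- 3 \cdot 4\right)\right) = - 20292 \left(-12 + 7 \left(\left(-1\right) 12\right)\right) = - 20292 \left(-12 + 7 \left(-12\right)\right) = - 20292 \left(-12 - 84\right) = \left(-20292\right) \left(-96\right) = 1948032$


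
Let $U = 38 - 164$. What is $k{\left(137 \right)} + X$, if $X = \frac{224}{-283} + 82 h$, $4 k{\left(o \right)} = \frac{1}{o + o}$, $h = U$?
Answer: $- \frac{3204900997}{310168} \approx -10333.0$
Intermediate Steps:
$U = -126$
$h = -126$
$k{\left(o \right)} = \frac{1}{8 o}$ ($k{\left(o \right)} = \frac{1}{4 \left(o + o\right)} = \frac{1}{4 \cdot 2 o} = \frac{\frac{1}{2} \frac{1}{o}}{4} = \frac{1}{8 o}$)
$X = - \frac{2924180}{283}$ ($X = \frac{224}{-283} + 82 \left(-126\right) = 224 \left(- \frac{1}{283}\right) - 10332 = - \frac{224}{283} - 10332 = - \frac{2924180}{283} \approx -10333.0$)
$k{\left(137 \right)} + X = \frac{1}{8 \cdot 137} - \frac{2924180}{283} = \frac{1}{8} \cdot \frac{1}{137} - \frac{2924180}{283} = \frac{1}{1096} - \frac{2924180}{283} = - \frac{3204900997}{310168}$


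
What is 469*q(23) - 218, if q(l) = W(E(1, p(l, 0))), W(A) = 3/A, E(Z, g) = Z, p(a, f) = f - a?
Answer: 1189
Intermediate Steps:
q(l) = 3 (q(l) = 3/1 = 3*1 = 3)
469*q(23) - 218 = 469*3 - 218 = 1407 - 218 = 1189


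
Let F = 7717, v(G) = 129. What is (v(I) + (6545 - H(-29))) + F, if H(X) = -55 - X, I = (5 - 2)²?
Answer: 14417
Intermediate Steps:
I = 9 (I = 3² = 9)
(v(I) + (6545 - H(-29))) + F = (129 + (6545 - (-55 - 1*(-29)))) + 7717 = (129 + (6545 - (-55 + 29))) + 7717 = (129 + (6545 - 1*(-26))) + 7717 = (129 + (6545 + 26)) + 7717 = (129 + 6571) + 7717 = 6700 + 7717 = 14417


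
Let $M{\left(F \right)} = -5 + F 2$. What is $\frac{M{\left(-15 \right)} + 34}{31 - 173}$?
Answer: $\frac{1}{142} \approx 0.0070423$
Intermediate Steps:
$M{\left(F \right)} = -5 + 2 F$
$\frac{M{\left(-15 \right)} + 34}{31 - 173} = \frac{\left(-5 + 2 \left(-15\right)\right) + 34}{31 - 173} = \frac{\left(-5 - 30\right) + 34}{31 + \left(-240 + 67\right)} = \frac{-35 + 34}{31 - 173} = - \frac{1}{-142} = \left(-1\right) \left(- \frac{1}{142}\right) = \frac{1}{142}$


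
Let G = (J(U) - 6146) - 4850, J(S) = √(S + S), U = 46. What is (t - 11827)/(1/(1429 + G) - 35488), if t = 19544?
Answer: -25065775024796251/115269434585978561 + 15434*√23/115269434585978561 ≈ -0.21745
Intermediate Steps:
J(S) = √2*√S (J(S) = √(2*S) = √2*√S)
G = -10996 + 2*√23 (G = (√2*√46 - 6146) - 4850 = (2*√23 - 6146) - 4850 = (-6146 + 2*√23) - 4850 = -10996 + 2*√23 ≈ -10986.)
(t - 11827)/(1/(1429 + G) - 35488) = (19544 - 11827)/(1/(1429 + (-10996 + 2*√23)) - 35488) = 7717/(1/(-9567 + 2*√23) - 35488) = 7717/(-35488 + 1/(-9567 + 2*√23))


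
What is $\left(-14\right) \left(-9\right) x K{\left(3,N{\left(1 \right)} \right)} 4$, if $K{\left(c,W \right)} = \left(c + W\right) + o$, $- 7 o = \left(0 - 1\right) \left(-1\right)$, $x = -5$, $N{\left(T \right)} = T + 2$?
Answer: $-14760$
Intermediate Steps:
$N{\left(T \right)} = 2 + T$
$o = - \frac{1}{7}$ ($o = - \frac{\left(0 - 1\right) \left(-1\right)}{7} = - \frac{\left(-1\right) \left(-1\right)}{7} = \left(- \frac{1}{7}\right) 1 = - \frac{1}{7} \approx -0.14286$)
$K{\left(c,W \right)} = - \frac{1}{7} + W + c$ ($K{\left(c,W \right)} = \left(c + W\right) - \frac{1}{7} = \left(W + c\right) - \frac{1}{7} = - \frac{1}{7} + W + c$)
$\left(-14\right) \left(-9\right) x K{\left(3,N{\left(1 \right)} \right)} 4 = \left(-14\right) \left(-9\right) - 5 \left(- \frac{1}{7} + \left(2 + 1\right) + 3\right) 4 = 126 - 5 \left(- \frac{1}{7} + 3 + 3\right) 4 = 126 \left(-5\right) \frac{41}{7} \cdot 4 = 126 \left(\left(- \frac{205}{7}\right) 4\right) = 126 \left(- \frac{820}{7}\right) = -14760$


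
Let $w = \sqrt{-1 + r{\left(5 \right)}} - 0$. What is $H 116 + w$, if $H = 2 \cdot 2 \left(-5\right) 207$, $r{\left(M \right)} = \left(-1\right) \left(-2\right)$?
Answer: $-480239$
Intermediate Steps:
$r{\left(M \right)} = 2$
$w = 1$ ($w = \sqrt{-1 + 2} - 0 = \sqrt{1} + 0 = 1 + 0 = 1$)
$H = -4140$ ($H = 4 \left(-5\right) 207 = \left(-20\right) 207 = -4140$)
$H 116 + w = \left(-4140\right) 116 + 1 = -480240 + 1 = -480239$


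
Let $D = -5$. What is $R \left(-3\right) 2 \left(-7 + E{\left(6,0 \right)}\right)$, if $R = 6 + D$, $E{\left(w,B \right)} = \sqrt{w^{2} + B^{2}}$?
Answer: $6$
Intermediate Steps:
$E{\left(w,B \right)} = \sqrt{B^{2} + w^{2}}$
$R = 1$ ($R = 6 - 5 = 1$)
$R \left(-3\right) 2 \left(-7 + E{\left(6,0 \right)}\right) = 1 \left(-3\right) 2 \left(-7 + \sqrt{0^{2} + 6^{2}}\right) = \left(-3\right) 2 \left(-7 + \sqrt{0 + 36}\right) = - 6 \left(-7 + \sqrt{36}\right) = - 6 \left(-7 + 6\right) = \left(-6\right) \left(-1\right) = 6$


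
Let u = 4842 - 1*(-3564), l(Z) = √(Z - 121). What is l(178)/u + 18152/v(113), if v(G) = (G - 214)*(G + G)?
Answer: -9076/11413 + √57/8406 ≈ -0.79434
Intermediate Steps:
l(Z) = √(-121 + Z)
u = 8406 (u = 4842 + 3564 = 8406)
v(G) = 2*G*(-214 + G) (v(G) = (-214 + G)*(2*G) = 2*G*(-214 + G))
l(178)/u + 18152/v(113) = √(-121 + 178)/8406 + 18152/((2*113*(-214 + 113))) = √57*(1/8406) + 18152/((2*113*(-101))) = √57/8406 + 18152/(-22826) = √57/8406 + 18152*(-1/22826) = √57/8406 - 9076/11413 = -9076/11413 + √57/8406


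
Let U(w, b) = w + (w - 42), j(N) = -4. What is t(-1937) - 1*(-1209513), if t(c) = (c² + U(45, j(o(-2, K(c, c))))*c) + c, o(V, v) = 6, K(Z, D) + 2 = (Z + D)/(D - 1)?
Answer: 4866569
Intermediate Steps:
K(Z, D) = -2 + (D + Z)/(-1 + D) (K(Z, D) = -2 + (Z + D)/(D - 1) = -2 + (D + Z)/(-1 + D))
U(w, b) = -42 + 2*w (U(w, b) = w + (-42 + w) = -42 + 2*w)
t(c) = c² + 49*c (t(c) = (c² + (-42 + 2*45)*c) + c = (c² + (-42 + 90)*c) + c = (c² + 48*c) + c = c² + 49*c)
t(-1937) - 1*(-1209513) = -1937*(49 - 1937) - 1*(-1209513) = -1937*(-1888) + 1209513 = 3657056 + 1209513 = 4866569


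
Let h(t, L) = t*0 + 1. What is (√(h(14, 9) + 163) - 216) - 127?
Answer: -343 + 2*√41 ≈ -330.19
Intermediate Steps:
h(t, L) = 1 (h(t, L) = 0 + 1 = 1)
(√(h(14, 9) + 163) - 216) - 127 = (√(1 + 163) - 216) - 127 = (√164 - 216) - 127 = (2*√41 - 216) - 127 = (-216 + 2*√41) - 127 = -343 + 2*√41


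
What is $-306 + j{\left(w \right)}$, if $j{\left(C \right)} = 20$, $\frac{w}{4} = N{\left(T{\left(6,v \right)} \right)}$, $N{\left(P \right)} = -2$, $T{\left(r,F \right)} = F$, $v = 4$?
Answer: $-286$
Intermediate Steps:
$w = -8$ ($w = 4 \left(-2\right) = -8$)
$-306 + j{\left(w \right)} = -306 + 20 = -286$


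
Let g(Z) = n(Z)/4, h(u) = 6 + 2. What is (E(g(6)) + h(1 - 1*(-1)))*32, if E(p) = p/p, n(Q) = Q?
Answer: 288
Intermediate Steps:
h(u) = 8
g(Z) = Z/4
E(p) = 1
(E(g(6)) + h(1 - 1*(-1)))*32 = (1 + 8)*32 = 9*32 = 288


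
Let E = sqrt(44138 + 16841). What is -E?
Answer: -17*sqrt(211) ≈ -246.94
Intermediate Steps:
E = 17*sqrt(211) (E = sqrt(60979) = 17*sqrt(211) ≈ 246.94)
-E = -17*sqrt(211)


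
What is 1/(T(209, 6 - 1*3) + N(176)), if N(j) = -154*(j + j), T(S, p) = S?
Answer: -1/53999 ≈ -1.8519e-5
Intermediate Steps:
N(j) = -308*j
1/(T(209, 6 - 1*3) + N(176)) = 1/(209 - 308*176) = 1/(209 - 54208) = 1/(-53999) = -1/53999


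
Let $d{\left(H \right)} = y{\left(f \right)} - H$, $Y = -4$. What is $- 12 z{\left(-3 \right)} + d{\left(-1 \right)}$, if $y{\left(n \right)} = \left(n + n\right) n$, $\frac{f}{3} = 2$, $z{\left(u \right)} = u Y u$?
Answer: $505$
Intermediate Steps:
$z{\left(u \right)} = - 4 u^{2}$ ($z{\left(u \right)} = u \left(-4\right) u = - 4 u u = - 4 u^{2}$)
$f = 6$ ($f = 3 \cdot 2 = 6$)
$y{\left(n \right)} = 2 n^{2}$ ($y{\left(n \right)} = 2 n n = 2 n^{2}$)
$d{\left(H \right)} = 72 - H$ ($d{\left(H \right)} = 2 \cdot 6^{2} - H = 2 \cdot 36 - H = 72 - H$)
$- 12 z{\left(-3 \right)} + d{\left(-1 \right)} = - 12 \left(- 4 \left(-3\right)^{2}\right) + \left(72 - -1\right) = - 12 \left(\left(-4\right) 9\right) + \left(72 + 1\right) = \left(-12\right) \left(-36\right) + 73 = 432 + 73 = 505$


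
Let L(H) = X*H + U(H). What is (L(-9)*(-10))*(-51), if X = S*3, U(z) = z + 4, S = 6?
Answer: -85170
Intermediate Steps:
U(z) = 4 + z
X = 18 (X = 6*3 = 18)
L(H) = 4 + 19*H (L(H) = 18*H + (4 + H) = 4 + 19*H)
(L(-9)*(-10))*(-51) = ((4 + 19*(-9))*(-10))*(-51) = ((4 - 171)*(-10))*(-51) = -167*(-10)*(-51) = 1670*(-51) = -85170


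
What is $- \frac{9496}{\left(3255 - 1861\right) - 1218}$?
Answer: $- \frac{1187}{22} \approx -53.955$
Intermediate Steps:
$- \frac{9496}{\left(3255 - 1861\right) - 1218} = - \frac{9496}{1394 - 1218} = - \frac{9496}{176} = \left(-9496\right) \frac{1}{176} = - \frac{1187}{22}$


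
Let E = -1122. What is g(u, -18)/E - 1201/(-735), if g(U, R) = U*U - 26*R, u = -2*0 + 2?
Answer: 55589/45815 ≈ 1.2133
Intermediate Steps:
u = 2 (u = 0 + 2 = 2)
g(U, R) = U² - 26*R
g(u, -18)/E - 1201/(-735) = (2² - 26*(-18))/(-1122) - 1201/(-735) = (4 + 468)*(-1/1122) - 1201*(-1/735) = 472*(-1/1122) + 1201/735 = -236/561 + 1201/735 = 55589/45815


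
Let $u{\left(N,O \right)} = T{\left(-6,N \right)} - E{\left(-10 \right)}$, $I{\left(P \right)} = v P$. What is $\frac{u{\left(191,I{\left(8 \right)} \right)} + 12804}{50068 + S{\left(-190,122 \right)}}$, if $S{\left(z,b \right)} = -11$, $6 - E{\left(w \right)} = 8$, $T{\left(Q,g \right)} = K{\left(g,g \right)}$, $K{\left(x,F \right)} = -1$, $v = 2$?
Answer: $\frac{12805}{50057} \approx 0.25581$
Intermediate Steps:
$T{\left(Q,g \right)} = -1$
$E{\left(w \right)} = -2$ ($E{\left(w \right)} = 6 - 8 = -2$)
$I{\left(P \right)} = 2 P$
$u{\left(N,O \right)} = 1$ ($u{\left(N,O \right)} = -1 - -2 = -1 + 2 = 1$)
$\frac{u{\left(191,I{\left(8 \right)} \right)} + 12804}{50068 + S{\left(-190,122 \right)}} = \frac{1 + 12804}{50068 - 11} = \frac{12805}{50057}$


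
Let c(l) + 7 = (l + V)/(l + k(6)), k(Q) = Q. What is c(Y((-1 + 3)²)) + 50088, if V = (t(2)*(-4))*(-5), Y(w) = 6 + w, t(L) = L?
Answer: 400673/8 ≈ 50084.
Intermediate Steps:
V = 40 (V = (2*(-4))*(-5) = -8*(-5) = 40)
c(l) = -7 + (40 + l)/(6 + l) (c(l) = -7 + (l + 40)/(l + 6) = -7 + (40 + l)/(6 + l))
c(Y((-1 + 3)²)) + 50088 = 2*(-1 - 3*(6 + (-1 + 3)²))/(6 + (6 + (-1 + 3)²)) + 50088 = 2*(-1 - 3*(6 + 2²))/(6 + (6 + 2²)) + 50088 = 2*(-1 - 3*(6 + 4))/(6 + (6 + 4)) + 50088 = 2*(-1 - 3*10)/(6 + 10) + 50088 = 2*(-1 - 30)/16 + 50088 = 2*(1/16)*(-31) + 50088 = -31/8 + 50088 = 400673/8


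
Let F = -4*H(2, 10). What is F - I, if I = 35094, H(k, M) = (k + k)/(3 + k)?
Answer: -175486/5 ≈ -35097.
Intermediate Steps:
H(k, M) = 2*k/(3 + k) (H(k, M) = (2*k)/(3 + k) = 2*k/(3 + k))
F = -16/5 (F = -8*2/(3 + 2) = -8*2/5 = -4*4/5 = -16/5 ≈ -3.2000)
F - I = -16/5 - 1*35094 = -16/5 - 35094 = -175486/5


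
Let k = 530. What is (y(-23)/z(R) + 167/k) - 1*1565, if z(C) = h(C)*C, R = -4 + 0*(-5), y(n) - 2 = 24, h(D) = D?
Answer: -3313687/2120 ≈ -1563.1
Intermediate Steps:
y(n) = 26 (y(n) = 2 + 24 = 26)
R = -4 (R = -4 + 0 = -4)
z(C) = C² (z(C) = C*C = C²)
(y(-23)/z(R) + 167/k) - 1*1565 = (26/((-4)²) + 167/530) - 1*1565 = (26/16 + 167*(1/530)) - 1565 = (26*(1/16) + 167/530) - 1565 = (13/8 + 167/530) - 1565 = 4113/2120 - 1565 = -3313687/2120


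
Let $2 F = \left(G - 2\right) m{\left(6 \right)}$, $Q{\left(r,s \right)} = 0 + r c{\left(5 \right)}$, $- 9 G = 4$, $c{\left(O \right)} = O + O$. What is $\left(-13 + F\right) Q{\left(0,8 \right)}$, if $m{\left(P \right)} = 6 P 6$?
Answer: $0$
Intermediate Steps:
$m{\left(P \right)} = 36 P$
$c{\left(O \right)} = 2 O$
$G = - \frac{4}{9}$ ($G = \left(- \frac{1}{9}\right) 4 = - \frac{4}{9} \approx -0.44444$)
$Q{\left(r,s \right)} = 10 r$ ($Q{\left(r,s \right)} = 0 + r 2 \cdot 5 = 0 + r 10 = 0 + 10 r = 10 r$)
$F = -264$ ($F = \frac{\left(- \frac{4}{9} - 2\right) 36 \cdot 6}{2} = \frac{\left(- \frac{22}{9}\right) 216}{2} = \frac{1}{2} \left(-528\right) = -264$)
$\left(-13 + F\right) Q{\left(0,8 \right)} = \left(-13 - 264\right) 10 \cdot 0 = \left(-277\right) 0 = 0$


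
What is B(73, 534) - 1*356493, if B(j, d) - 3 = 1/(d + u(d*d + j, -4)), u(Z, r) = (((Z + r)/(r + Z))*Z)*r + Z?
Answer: -304853492971/855153 ≈ -3.5649e+5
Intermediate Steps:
u(Z, r) = Z + Z*r (u(Z, r) = (((Z + r)/(Z + r))*Z)*r + Z = (1*Z)*r + Z = Z*r + Z = Z + Z*r)
B(j, d) = 3 + 1/(d - 3*j - 3*d²) (B(j, d) = 3 + 1/(d + (d*d + j)*(1 - 4)) = 3 + 1/(d + (d² + j)*(-3)) = 3 + 1/(d + (j + d²)*(-3)) = 3 + 1/(d + (-3*j - 3*d²)) = 3 + 1/(d - 3*j - 3*d²))
B(73, 534) - 1*356493 = (1 - 9*73 - 9*534² + 3*534)/(534 - 3*73 - 3*534²) - 1*356493 = (1 - 657 - 9*285156 + 1602)/(534 - 219 - 3*285156) - 356493 = (1 - 657 - 2566404 + 1602)/(534 - 219 - 855468) - 356493 = -2565458/(-855153) - 356493 = -1/855153*(-2565458) - 356493 = 2565458/855153 - 356493 = -304853492971/855153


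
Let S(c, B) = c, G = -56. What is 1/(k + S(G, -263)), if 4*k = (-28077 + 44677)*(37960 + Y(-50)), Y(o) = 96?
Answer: 1/157932344 ≈ 6.3318e-9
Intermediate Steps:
k = 157932400 (k = ((-28077 + 44677)*(37960 + 96))/4 = (16600*38056)/4 = (1/4)*631729600 = 157932400)
1/(k + S(G, -263)) = 1/(157932400 - 56) = 1/157932344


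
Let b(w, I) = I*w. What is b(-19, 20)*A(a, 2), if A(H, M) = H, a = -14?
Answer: 5320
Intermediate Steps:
b(-19, 20)*A(a, 2) = (20*(-19))*(-14) = -380*(-14) = 5320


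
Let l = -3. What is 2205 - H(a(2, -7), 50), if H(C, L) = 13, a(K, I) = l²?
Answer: 2192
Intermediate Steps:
a(K, I) = 9 (a(K, I) = (-3)² = 9)
2205 - H(a(2, -7), 50) = 2205 - 1*13 = 2205 - 13 = 2192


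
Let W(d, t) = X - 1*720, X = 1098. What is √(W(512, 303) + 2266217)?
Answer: √2266595 ≈ 1505.5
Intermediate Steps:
W(d, t) = 378 (W(d, t) = 1098 - 1*720 = 1098 - 720 = 378)
√(W(512, 303) + 2266217) = √(378 + 2266217) = √2266595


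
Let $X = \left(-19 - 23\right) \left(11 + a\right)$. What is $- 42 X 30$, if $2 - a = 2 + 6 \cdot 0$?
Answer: $582120$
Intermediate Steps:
$a = 0$ ($a = 2 - \left(2 + 6 \cdot 0\right) = 2 - \left(2 + 0\right) = 2 - 2 = 0$)
$X = -462$ ($X = \left(-19 - 23\right) \left(11 + 0\right) = \left(-19 - 23\right) 11 = \left(-42\right) 11 = -462$)
$- 42 X 30 = \left(-42\right) \left(-462\right) 30 = 19404 \cdot 30 = 582120$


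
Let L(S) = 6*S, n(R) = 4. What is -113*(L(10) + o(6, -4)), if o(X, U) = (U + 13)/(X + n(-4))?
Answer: -68817/10 ≈ -6881.7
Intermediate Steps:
o(X, U) = (13 + U)/(4 + X) (o(X, U) = (U + 13)/(X + 4) = (13 + U)/(4 + X))
-113*(L(10) + o(6, -4)) = -113*(6*10 + (13 - 4)/(4 + 6)) = -113*(60 + 9/10) = -113*609/10 = -68817/10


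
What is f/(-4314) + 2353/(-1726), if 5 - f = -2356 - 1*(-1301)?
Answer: -5990201/3722982 ≈ -1.6090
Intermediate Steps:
f = 1060 (f = 5 - (-2356 - 1*(-1301)) = 5 - (-2356 + 1301) = 5 - 1*(-1055) = 5 + 1055 = 1060)
f/(-4314) + 2353/(-1726) = 1060/(-4314) + 2353/(-1726) = 1060*(-1/4314) + 2353*(-1/1726) = -530/2157 - 2353/1726 = -5990201/3722982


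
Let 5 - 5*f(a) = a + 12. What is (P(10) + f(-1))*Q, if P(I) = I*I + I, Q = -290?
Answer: -31552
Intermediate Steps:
f(a) = -7/5 - a/5 (f(a) = 1 - (a + 12)/5 = 1 - (12 + a)/5 = 1 + (-12/5 - a/5) = -7/5 - a/5)
P(I) = I + I**2 (P(I) = I**2 + I = I + I**2)
(P(10) + f(-1))*Q = (10*(1 + 10) + (-7/5 - 1/5*(-1)))*(-290) = (10*11 + (-7/5 + 1/5))*(-290) = (110 - 6/5)*(-290) = (544/5)*(-290) = -31552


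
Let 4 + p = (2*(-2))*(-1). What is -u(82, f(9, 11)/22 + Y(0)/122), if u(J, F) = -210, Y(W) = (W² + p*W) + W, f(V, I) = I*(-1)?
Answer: 210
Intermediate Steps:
f(V, I) = -I
p = 0 (p = -4 + (2*(-2))*(-1) = -4 - 4*(-1) = -4 + 4 = 0)
Y(W) = W + W² (Y(W) = (W² + 0*W) + W = (W² + 0) + W = W² + W = W + W²)
-u(82, f(9, 11)/22 + Y(0)/122) = -1*(-210) = 210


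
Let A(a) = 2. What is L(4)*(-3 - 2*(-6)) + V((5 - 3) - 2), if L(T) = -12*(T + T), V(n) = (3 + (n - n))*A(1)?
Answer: -858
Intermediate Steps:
V(n) = 6 (V(n) = (3 + (n - n))*2 = (3 + 0)*2 = 3*2 = 6)
L(T) = -24*T
L(4)*(-3 - 2*(-6)) + V((5 - 3) - 2) = (-24*4)*(-3 - 2*(-6)) + 6 = -96*(-3 + 12) + 6 = -96*9 + 6 = -864 + 6 = -858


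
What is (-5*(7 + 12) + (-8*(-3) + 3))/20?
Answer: -17/5 ≈ -3.4000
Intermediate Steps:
(-5*(7 + 12) + (-8*(-3) + 3))/20 = (-5*19 + (24 + 3))/20 = (-95 + 27)/20 = (1/20)*(-68) = -17/5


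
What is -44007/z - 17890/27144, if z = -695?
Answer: 591046229/9432540 ≈ 62.660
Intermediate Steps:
-44007/z - 17890/27144 = -44007/(-695) - 17890/27144 = -44007*(-1/695) - 17890*1/27144 = 44007/695 - 8945/13572 = 591046229/9432540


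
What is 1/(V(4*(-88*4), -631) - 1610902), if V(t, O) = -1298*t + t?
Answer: 1/215274 ≈ 4.6452e-6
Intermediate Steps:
V(t, O) = -1297*t
1/(V(4*(-88*4), -631) - 1610902) = 1/(-5188*(-88*4) - 1610902) = 1/(-5188*(-352) - 1610902) = 1/(-1297*(-1408) - 1610902) = 1/(1826176 - 1610902) = 1/215274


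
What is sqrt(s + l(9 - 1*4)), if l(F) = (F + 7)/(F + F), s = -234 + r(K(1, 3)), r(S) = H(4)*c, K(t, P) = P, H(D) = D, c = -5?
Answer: 4*I*sqrt(395)/5 ≈ 15.9*I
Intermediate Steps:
r(S) = -20 (r(S) = 4*(-5) = -20)
s = -254 (s = -234 - 20 = -254)
l(F) = (7 + F)/(2*F) (l(F) = (7 + F)/((2*F)) = (7 + F)*(1/(2*F)) = (7 + F)/(2*F))
sqrt(s + l(9 - 1*4)) = sqrt(-254 + (7 + (9 - 1*4))/(2*(9 - 1*4))) = sqrt(-254 + (7 + (9 - 4))/(2*(9 - 4))) = sqrt(-254 + (1/2)*(7 + 5)/5) = sqrt(-254 + (1/2)*(1/5)*12) = sqrt(-254 + 6/5) = sqrt(-1264/5) = 4*I*sqrt(395)/5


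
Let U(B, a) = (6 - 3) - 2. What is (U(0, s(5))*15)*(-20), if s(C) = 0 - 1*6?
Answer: -300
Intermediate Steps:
s(C) = -6 (s(C) = 0 - 6 = -6)
U(B, a) = 1 (U(B, a) = 3 - 2 = 1)
(U(0, s(5))*15)*(-20) = (1*15)*(-20) = 15*(-20) = -300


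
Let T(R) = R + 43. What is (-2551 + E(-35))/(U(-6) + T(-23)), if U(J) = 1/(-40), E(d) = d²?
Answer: -3120/47 ≈ -66.383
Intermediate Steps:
U(J) = -1/40
T(R) = 43 + R
(-2551 + E(-35))/(U(-6) + T(-23)) = (-2551 + (-35)²)/(-1/40 + (43 - 23)) = (-2551 + 1225)/(-1/40 + 20) = -1326/799/40 = -1326*40/799 = -3120/47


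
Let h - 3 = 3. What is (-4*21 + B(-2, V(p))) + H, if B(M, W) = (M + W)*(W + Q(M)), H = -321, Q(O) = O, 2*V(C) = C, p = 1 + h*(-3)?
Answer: -1179/4 ≈ -294.75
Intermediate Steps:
h = 6 (h = 3 + 3 = 6)
p = -17 (p = 1 + 6*(-3) = 1 - 18 = -17)
V(C) = C/2
B(M, W) = (M + W)² (B(M, W) = (M + W)*(W + M) = (M + W)*(M + W) = (M + W)²)
(-4*21 + B(-2, V(p))) + H = (-4*21 + ((-2)² + ((½)*(-17))² + 2*(-2)*((½)*(-17)))) - 321 = (-84 + (4 + (-17/2)² + 2*(-2)*(-17/2))) - 321 = (-84 + (4 + 289/4 + 34)) - 321 = (-84 + 441/4) - 321 = 105/4 - 321 = -1179/4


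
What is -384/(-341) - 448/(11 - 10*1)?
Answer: -152384/341 ≈ -446.87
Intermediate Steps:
-384/(-341) - 448/(11 - 10*1) = -384*(-1/341) - 448/(11 - 10) = 384/341 - 448/1 = 384/341 - 448*1 = 384/341 - 448 = -152384/341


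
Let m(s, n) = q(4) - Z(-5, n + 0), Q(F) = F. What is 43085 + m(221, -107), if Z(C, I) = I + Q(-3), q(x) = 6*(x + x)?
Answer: 43243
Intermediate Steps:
q(x) = 12*x (q(x) = 6*(2*x) = 12*x)
Z(C, I) = -3 + I (Z(C, I) = I - 3 = -3 + I)
m(s, n) = 51 - n (m(s, n) = 12*4 - (-3 + (n + 0)) = 48 - (-3 + n) = 48 + (3 - n) = 51 - n)
43085 + m(221, -107) = 43085 + (51 - 1*(-107)) = 43085 + (51 + 107) = 43085 + 158 = 43243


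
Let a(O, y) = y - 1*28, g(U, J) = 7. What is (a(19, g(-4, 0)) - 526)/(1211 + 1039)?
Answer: -547/2250 ≈ -0.24311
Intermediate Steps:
a(O, y) = -28 + y (a(O, y) = y - 28 = -28 + y)
(a(19, g(-4, 0)) - 526)/(1211 + 1039) = ((-28 + 7) - 526)/(1211 + 1039) = (-21 - 526)/2250 = -547*1/2250 = -547/2250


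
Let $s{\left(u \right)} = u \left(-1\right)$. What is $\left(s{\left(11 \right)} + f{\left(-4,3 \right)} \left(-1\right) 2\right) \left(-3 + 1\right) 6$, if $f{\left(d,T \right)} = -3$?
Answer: $60$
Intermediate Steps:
$s{\left(u \right)} = - u$
$\left(s{\left(11 \right)} + f{\left(-4,3 \right)} \left(-1\right) 2\right) \left(-3 + 1\right) 6 = \left(\left(-1\right) 11 + \left(-3\right) \left(-1\right) 2\right) \left(-3 + 1\right) 6 = \left(-11 + 3 \cdot 2\right) \left(\left(-2\right) 6\right) = \left(-11 + 6\right) \left(-12\right) = \left(-5\right) \left(-12\right) = 60$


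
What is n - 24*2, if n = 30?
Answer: -18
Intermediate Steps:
n - 24*2 = 30 - 24*2 = 30 - 48 = -18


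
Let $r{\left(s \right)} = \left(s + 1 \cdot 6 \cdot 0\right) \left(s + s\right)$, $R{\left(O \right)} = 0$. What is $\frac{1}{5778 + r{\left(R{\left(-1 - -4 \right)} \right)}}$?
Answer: $\frac{1}{5778} \approx 0.00017307$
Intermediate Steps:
$r{\left(s \right)} = 2 s^{2}$ ($r{\left(s \right)} = \left(s + 6 \cdot 0\right) 2 s = \left(s + 0\right) 2 s = s 2 s = 2 s^{2}$)
$\frac{1}{5778 + r{\left(R{\left(-1 - -4 \right)} \right)}} = \frac{1}{5778 + 2 \cdot 0^{2}} = \frac{1}{5778 + 2 \cdot 0} = \frac{1}{5778 + 0} = \frac{1}{5778}$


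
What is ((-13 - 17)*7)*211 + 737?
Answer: -43573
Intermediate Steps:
((-13 - 17)*7)*211 + 737 = -30*7*211 + 737 = -210*211 + 737 = -44310 + 737 = -43573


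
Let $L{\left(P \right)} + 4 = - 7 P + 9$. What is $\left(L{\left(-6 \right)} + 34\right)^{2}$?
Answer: $6561$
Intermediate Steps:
$L{\left(P \right)} = 5 - 7 P$ ($L{\left(P \right)} = -4 - \left(-9 + 7 P\right) = 5 - 7 P$)
$\left(L{\left(-6 \right)} + 34\right)^{2} = \left(\left(5 - -42\right) + 34\right)^{2} = \left(\left(5 + 42\right) + 34\right)^{2} = \left(47 + 34\right)^{2} = 81^{2} = 6561$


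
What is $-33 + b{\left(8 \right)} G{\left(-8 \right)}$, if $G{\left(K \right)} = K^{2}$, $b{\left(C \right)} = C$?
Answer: $479$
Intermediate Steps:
$-33 + b{\left(8 \right)} G{\left(-8 \right)} = -33 + 8 \left(-8\right)^{2} = -33 + 8 \cdot 64 = -33 + 512 = 479$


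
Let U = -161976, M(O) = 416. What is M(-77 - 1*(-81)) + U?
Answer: -161560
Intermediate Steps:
M(-77 - 1*(-81)) + U = 416 - 161976 = -161560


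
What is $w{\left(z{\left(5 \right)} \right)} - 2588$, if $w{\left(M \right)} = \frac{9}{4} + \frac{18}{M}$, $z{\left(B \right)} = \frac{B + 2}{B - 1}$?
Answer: $- \frac{72113}{28} \approx -2575.5$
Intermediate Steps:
$z{\left(B \right)} = \frac{2 + B}{-1 + B}$
$w{\left(M \right)} = \frac{9}{4} + \frac{18}{M}$ ($w{\left(M \right)} = 9 \cdot \frac{1}{4} + \frac{18}{M} = \frac{9}{4} + \frac{18}{M}$)
$w{\left(z{\left(5 \right)} \right)} - 2588 = \left(\frac{9}{4} + \frac{18}{\frac{1}{-1 + 5} \left(2 + 5\right)}\right) - 2588 = \left(\frac{9}{4} + \frac{18}{\frac{1}{4} \cdot 7}\right) - 2588 = \left(\frac{9}{4} + \frac{18}{\frac{7}{4}}\right) - 2588 = \left(\frac{9}{4} + 18 \cdot \frac{4}{7}\right) - 2588 = \left(\frac{9}{4} + \frac{72}{7}\right) - 2588 = \frac{351}{28} - 2588 = - \frac{72113}{28}$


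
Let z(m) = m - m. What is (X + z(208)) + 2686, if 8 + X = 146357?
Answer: 149035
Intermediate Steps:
X = 146349 (X = -8 + 146357 = 146349)
z(m) = 0
(X + z(208)) + 2686 = (146349 + 0) + 2686 = 146349 + 2686 = 149035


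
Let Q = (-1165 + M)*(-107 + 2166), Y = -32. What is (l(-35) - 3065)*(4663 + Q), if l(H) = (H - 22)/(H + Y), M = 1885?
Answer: -305307483614/67 ≈ -4.5568e+9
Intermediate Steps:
l(H) = (-22 + H)/(-32 + H) (l(H) = (H - 22)/(H - 32) = (-22 + H)/(-32 + H))
Q = 1482480 (Q = (-1165 + 1885)*(-107 + 2166) = 720*2059 = 1482480)
(l(-35) - 3065)*(4663 + Q) = ((-22 - 35)/(-32 - 35) - 3065)*(4663 + 1482480) = (-57/(-67) - 3065)*1487143 = (-1/67*(-57) - 3065)*1487143 = (57/67 - 3065)*1487143 = -205298/67*1487143 = -305307483614/67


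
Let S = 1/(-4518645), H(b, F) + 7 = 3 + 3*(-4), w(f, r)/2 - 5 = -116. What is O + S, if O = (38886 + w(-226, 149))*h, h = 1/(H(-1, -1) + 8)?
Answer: -21838611286/4518645 ≈ -4833.0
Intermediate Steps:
w(f, r) = -222 (w(f, r) = 10 + 2*(-116) = 10 - 232 = -222)
H(b, F) = -16 (H(b, F) = -7 + (3 + 3*(-4)) = -7 + (3 - 12) = -7 - 9 = -16)
h = -⅛ (h = 1/(-16 + 8) = 1/(-8) = -⅛ ≈ -0.12500)
O = -4833 (O = (38886 - 222)*(-⅛) = 38664*(-⅛) = -4833)
S = -1/4518645 ≈ -2.2131e-7
O + S = -4833 - 1/4518645 = -21838611286/4518645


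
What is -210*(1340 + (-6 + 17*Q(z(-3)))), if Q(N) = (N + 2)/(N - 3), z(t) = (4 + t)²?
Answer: -274785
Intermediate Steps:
Q(N) = (2 + N)/(-3 + N)
-210*(1340 + (-6 + 17*Q(z(-3)))) = -210*(1340 + (-6 + 17*((2 + (4 - 3)²)/(-3 + (4 - 3)²)))) = -210*(1340 + (-6 + 17*((2 + 1²)/(-3 + 1²)))) = -210*(1340 + (-6 + 17*((2 + 1)/(-3 + 1)))) = -210*(1340 + (-6 + 17*(3/(-2)))) = -210*(1340 + (-6 + 17*(-½*3))) = -210*(1340 + (-6 + 17*(-3/2))) = -210*(1340 + (-6 - 51/2)) = -210*(1340 - 63/2) = -210*2617/2 = -274785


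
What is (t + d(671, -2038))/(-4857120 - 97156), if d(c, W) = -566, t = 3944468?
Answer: -1971951/2477138 ≈ -0.79606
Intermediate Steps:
(t + d(671, -2038))/(-4857120 - 97156) = (3944468 - 566)/(-4857120 - 97156) = 3943902/(-4954276) = 3943902*(-1/4954276) = -1971951/2477138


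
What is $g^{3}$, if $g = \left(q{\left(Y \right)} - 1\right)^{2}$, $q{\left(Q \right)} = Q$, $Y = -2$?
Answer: $729$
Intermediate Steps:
$g = 9$ ($g = \left(-2 - 1\right)^{2} = \left(-3\right)^{2} = 9$)
$g^{3} = 9^{3} = 729$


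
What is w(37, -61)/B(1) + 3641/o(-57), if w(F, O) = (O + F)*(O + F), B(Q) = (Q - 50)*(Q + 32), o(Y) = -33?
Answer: -178985/1617 ≈ -110.69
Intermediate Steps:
B(Q) = (-50 + Q)*(32 + Q)
w(F, O) = (F + O)² (w(F, O) = (F + O)*(F + O) = (F + O)²)
w(37, -61)/B(1) + 3641/o(-57) = (37 - 61)²/(-1600 + 1² - 18*1) + 3641/(-33) = (-24)²/(-1600 + 1 - 18) + 3641*(-1/33) = 576/(-1617) - 331/3 = 576*(-1/1617) - 331/3 = -192/539 - 331/3 = -178985/1617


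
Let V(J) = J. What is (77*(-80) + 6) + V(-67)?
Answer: -6221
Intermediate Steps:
(77*(-80) + 6) + V(-67) = (77*(-80) + 6) - 67 = (-6160 + 6) - 67 = -6154 - 67 = -6221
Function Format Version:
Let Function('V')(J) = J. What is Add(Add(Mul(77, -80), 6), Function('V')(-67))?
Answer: -6221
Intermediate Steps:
Add(Add(Mul(77, -80), 6), Function('V')(-67)) = Add(Add(Mul(77, -80), 6), -67) = Add(Add(-6160, 6), -67) = Add(-6154, -67) = -6221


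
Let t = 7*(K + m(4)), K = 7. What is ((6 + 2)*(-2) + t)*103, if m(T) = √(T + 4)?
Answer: 3399 + 1442*√2 ≈ 5438.3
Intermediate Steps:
m(T) = √(4 + T)
t = 49 + 14*√2 (t = 7*(7 + √(4 + 4)) = 7*(7 + √8) = 7*(7 + 2*√2) = 49 + 14*√2 ≈ 68.799)
((6 + 2)*(-2) + t)*103 = ((6 + 2)*(-2) + (49 + 14*√2))*103 = (8*(-2) + (49 + 14*√2))*103 = (-16 + (49 + 14*√2))*103 = (33 + 14*√2)*103 = 3399 + 1442*√2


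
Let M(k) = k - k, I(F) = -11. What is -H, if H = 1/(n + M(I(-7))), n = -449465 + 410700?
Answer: 1/38765 ≈ 2.5796e-5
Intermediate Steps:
n = -38765
M(k) = 0
H = -1/38765 (H = 1/(-38765 + 0) = 1/(-38765) = -1/38765 ≈ -2.5796e-5)
-H = -1*(-1/38765) = 1/38765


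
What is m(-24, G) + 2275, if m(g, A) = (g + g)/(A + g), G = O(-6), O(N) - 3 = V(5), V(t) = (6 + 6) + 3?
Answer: 2283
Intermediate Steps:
V(t) = 15 (V(t) = 12 + 3 = 15)
O(N) = 18 (O(N) = 3 + 15 = 18)
G = 18
m(g, A) = 2*g/(A + g) (m(g, A) = (2*g)/(A + g) = 2*g/(A + g))
m(-24, G) + 2275 = 2*(-24)/(18 - 24) + 2275 = 2*(-24)/(-6) + 2275 = 2*(-24)*(-⅙) + 2275 = 8 + 2275 = 2283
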